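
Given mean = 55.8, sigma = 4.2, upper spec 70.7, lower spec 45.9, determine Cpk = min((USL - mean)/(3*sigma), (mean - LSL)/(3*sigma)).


Cpu = (70.7 - 55.8) / (3 * 4.2) = 1.18
Cpl = (55.8 - 45.9) / (3 * 4.2) = 0.79
Cpk = min(1.18, 0.79) = 0.79

0.79


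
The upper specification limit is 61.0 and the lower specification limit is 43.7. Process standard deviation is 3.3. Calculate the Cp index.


Cp = (61.0 - 43.7) / (6 * 3.3)

0.87


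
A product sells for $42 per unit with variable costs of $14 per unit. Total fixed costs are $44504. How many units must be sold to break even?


Formula: BEQ = Fixed Costs / (Price - Variable Cost)
Contribution margin = $42 - $14 = $28/unit
BEQ = ceil($44504 / $28/unit) = ceil(1589.43) = 1590 units

1590 units


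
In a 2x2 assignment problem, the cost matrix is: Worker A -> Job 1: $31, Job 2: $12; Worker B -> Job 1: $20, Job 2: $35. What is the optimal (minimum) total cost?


Option 1: A->1 + B->2 = $31 + $35 = $66
Option 2: A->2 + B->1 = $12 + $20 = $32
Min cost = min($66, $32) = $32

$32


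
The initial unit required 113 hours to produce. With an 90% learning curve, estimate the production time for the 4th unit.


Formula: T_n = T_1 * (learning_rate)^(log2(n)) where learning_rate = rate/100
Doublings = log2(4) = 2
T_n = 113 * 0.9^2
T_n = 113 * 0.81 = 91.5 hours

91.5 hours


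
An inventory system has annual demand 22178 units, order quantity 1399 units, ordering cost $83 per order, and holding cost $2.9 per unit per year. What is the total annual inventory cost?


TC = 22178/1399 * 83 + 1399/2 * 2.9

$3344.33


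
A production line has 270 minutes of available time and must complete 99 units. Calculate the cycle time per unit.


Formula: CT = Available Time / Number of Units
CT = 270 min / 99 units
CT = 2.73 min/unit

2.73 min/unit


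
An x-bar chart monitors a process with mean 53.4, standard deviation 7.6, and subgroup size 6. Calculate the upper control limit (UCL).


UCL = 53.4 + 3 * 7.6 / sqrt(6)

62.71


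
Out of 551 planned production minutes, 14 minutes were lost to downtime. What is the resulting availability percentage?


Formula: Availability = (Planned Time - Downtime) / Planned Time * 100
Uptime = 551 - 14 = 537 min
Availability = 537 / 551 * 100 = 97.5%

97.5%


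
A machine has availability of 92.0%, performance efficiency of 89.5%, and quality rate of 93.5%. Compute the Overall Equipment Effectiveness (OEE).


Formula: OEE = Availability * Performance * Quality / 10000
A * P = 92.0% * 89.5% / 100 = 82.34%
OEE = 82.34% * 93.5% / 100 = 77.0%

77.0%


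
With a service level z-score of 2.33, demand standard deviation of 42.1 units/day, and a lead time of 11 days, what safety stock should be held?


Formula: SS = z * sigma_d * sqrt(LT)
sqrt(LT) = sqrt(11) = 3.3166
SS = 2.33 * 42.1 * 3.3166
SS = 325.3 units

325.3 units


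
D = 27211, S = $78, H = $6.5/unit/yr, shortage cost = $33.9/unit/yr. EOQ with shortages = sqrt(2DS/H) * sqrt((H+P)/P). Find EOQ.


Formula: EOQ* = sqrt(2DS/H) * sqrt((H+P)/P)
Base EOQ = sqrt(2*27211*78/6.5) = 808.12 units
Correction = sqrt((6.5+33.9)/33.9) = 1.09167
EOQ* = 808.12 * 1.09167 = 882.2 units

882.2 units


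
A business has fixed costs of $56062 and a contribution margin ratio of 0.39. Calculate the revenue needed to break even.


Formula: BER = Fixed Costs / Contribution Margin Ratio
BER = $56062 / 0.39
BER = $143748.72 (to the nearest cent)

$143748.72


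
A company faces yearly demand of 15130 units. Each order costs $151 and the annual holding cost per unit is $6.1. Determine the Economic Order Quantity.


Formula: EOQ = sqrt(2 * D * S / H)
Numerator: 2 * 15130 * 151 = 4569260
2DS/H = 4569260 / 6.1 = 749059.0
EOQ = sqrt(749059.0) = 865.5 units

865.5 units


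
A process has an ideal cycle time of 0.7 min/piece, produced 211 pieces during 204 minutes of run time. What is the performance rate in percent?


Formula: Performance = (Ideal CT * Total Count) / Run Time * 100
Ideal output time = 0.7 * 211 = 147.7 min
Performance = 147.7 / 204 * 100 = 72.4%

72.4%


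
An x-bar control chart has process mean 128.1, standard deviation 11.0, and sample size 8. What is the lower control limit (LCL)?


LCL = 128.1 - 3 * 11.0 / sqrt(8)

116.43


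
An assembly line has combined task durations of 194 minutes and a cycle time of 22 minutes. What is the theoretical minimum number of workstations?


Formula: N_min = ceil(Sum of Task Times / Cycle Time)
N_min = ceil(194 min / 22 min) = ceil(8.8182)
N_min = 9 stations

9


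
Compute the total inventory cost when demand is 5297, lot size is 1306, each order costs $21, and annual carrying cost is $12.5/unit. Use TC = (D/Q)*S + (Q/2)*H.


TC = 5297/1306 * 21 + 1306/2 * 12.5

$8247.67


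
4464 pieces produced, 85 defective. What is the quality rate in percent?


Formula: Quality Rate = Good Pieces / Total Pieces * 100
Good pieces = 4464 - 85 = 4379
QR = 4379 / 4464 * 100 = 98.1%

98.1%


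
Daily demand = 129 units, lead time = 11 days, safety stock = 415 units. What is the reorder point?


Formula: ROP = (Daily Demand * Lead Time) + Safety Stock
Demand during lead time = 129 * 11 = 1419 units
ROP = 1419 + 415 = 1834 units

1834 units


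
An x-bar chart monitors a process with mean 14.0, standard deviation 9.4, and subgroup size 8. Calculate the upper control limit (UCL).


UCL = 14.0 + 3 * 9.4 / sqrt(8)

23.97


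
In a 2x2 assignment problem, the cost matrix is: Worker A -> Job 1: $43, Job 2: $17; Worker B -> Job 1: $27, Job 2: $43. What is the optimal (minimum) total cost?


Option 1: A->1 + B->2 = $43 + $43 = $86
Option 2: A->2 + B->1 = $17 + $27 = $44
Min cost = min($86, $44) = $44

$44


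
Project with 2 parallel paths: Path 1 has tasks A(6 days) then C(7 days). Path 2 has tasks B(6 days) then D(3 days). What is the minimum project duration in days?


Path 1 = 6 + 7 = 13 days
Path 2 = 6 + 3 = 9 days
Duration = max(13, 9) = 13 days

13 days


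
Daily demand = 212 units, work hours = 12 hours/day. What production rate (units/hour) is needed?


Formula: Production Rate = Daily Demand / Available Hours
Rate = 212 units/day / 12 hours/day
Rate = 17.7 units/hour

17.7 units/hour


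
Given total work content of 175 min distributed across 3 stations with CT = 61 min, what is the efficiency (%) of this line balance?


Formula: Efficiency = Sum of Task Times / (N_stations * CT) * 100
Total station capacity = 3 stations * 61 min = 183 min
Efficiency = 175 / 183 * 100 = 95.6%

95.6%


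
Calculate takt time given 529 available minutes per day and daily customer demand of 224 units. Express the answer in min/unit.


Formula: Takt Time = Available Production Time / Customer Demand
Takt = 529 min/day / 224 units/day
Takt = 2.36 min/unit

2.36 min/unit


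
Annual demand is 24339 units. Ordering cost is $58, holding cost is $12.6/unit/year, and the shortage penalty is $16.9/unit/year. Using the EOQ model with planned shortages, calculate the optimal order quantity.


Formula: EOQ* = sqrt(2DS/H) * sqrt((H+P)/P)
Base EOQ = sqrt(2*24339*58/12.6) = 473.36 units
Correction = sqrt((12.6+16.9)/16.9) = 1.3212
EOQ* = 473.36 * 1.3212 = 625.4 units

625.4 units


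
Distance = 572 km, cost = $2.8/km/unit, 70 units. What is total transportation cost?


TC = dist * cost * units = 572 * 2.8 * 70 = $112112.00

$112112.00


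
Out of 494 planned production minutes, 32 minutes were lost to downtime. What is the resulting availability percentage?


Formula: Availability = (Planned Time - Downtime) / Planned Time * 100
Uptime = 494 - 32 = 462 min
Availability = 462 / 494 * 100 = 93.5%

93.5%


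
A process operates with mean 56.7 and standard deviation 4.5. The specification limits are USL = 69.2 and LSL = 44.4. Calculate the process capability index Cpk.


Cpu = (69.2 - 56.7) / (3 * 4.5) = 0.93
Cpl = (56.7 - 44.4) / (3 * 4.5) = 0.91
Cpk = min(0.93, 0.91) = 0.91

0.91


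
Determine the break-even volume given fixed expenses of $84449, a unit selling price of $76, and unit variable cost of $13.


Formula: BEQ = Fixed Costs / (Price - Variable Cost)
Contribution margin = $76 - $13 = $63/unit
BEQ = ceil($84449 / $63/unit) = ceil(1340.46) = 1341 units

1341 units


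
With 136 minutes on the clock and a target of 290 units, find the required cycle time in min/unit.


Formula: CT = Available Time / Number of Units
CT = 136 min / 290 units
CT = 0.47 min/unit

0.47 min/unit


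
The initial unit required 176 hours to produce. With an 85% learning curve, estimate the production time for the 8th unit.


Formula: T_n = T_1 * (learning_rate)^(log2(n)) where learning_rate = rate/100
Doublings = log2(8) = 3
T_n = 176 * 0.85^3
T_n = 176 * 0.6141 = 108.1 hours

108.1 hours


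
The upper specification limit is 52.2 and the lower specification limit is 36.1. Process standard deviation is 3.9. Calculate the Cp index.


Cp = (52.2 - 36.1) / (6 * 3.9)

0.69


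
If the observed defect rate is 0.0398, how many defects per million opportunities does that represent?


DPMO = defect_rate * 1000000 = 0.0398 * 1000000

39800


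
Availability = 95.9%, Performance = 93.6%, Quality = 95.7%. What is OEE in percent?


Formula: OEE = Availability * Performance * Quality / 10000
A * P = 95.9% * 93.6% / 100 = 89.76%
OEE = 89.76% * 95.7% / 100 = 85.9%

85.9%


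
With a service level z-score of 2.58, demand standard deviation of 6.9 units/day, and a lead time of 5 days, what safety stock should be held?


Formula: SS = z * sigma_d * sqrt(LT)
sqrt(LT) = sqrt(5) = 2.2361
SS = 2.58 * 6.9 * 2.2361
SS = 39.8 units

39.8 units


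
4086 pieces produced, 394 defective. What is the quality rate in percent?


Formula: Quality Rate = Good Pieces / Total Pieces * 100
Good pieces = 4086 - 394 = 3692
QR = 3692 / 4086 * 100 = 90.4%

90.4%


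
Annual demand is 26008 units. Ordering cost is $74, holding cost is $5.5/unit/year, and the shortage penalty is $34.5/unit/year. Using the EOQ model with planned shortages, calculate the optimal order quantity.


Formula: EOQ* = sqrt(2DS/H) * sqrt((H+P)/P)
Base EOQ = sqrt(2*26008*74/5.5) = 836.57 units
Correction = sqrt((5.5+34.5)/34.5) = 1.07676
EOQ* = 836.57 * 1.07676 = 900.8 units

900.8 units


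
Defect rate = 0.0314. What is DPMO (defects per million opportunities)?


DPMO = defect_rate * 1000000 = 0.0314 * 1000000

31400


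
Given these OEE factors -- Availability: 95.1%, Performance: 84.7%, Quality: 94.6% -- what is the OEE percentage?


Formula: OEE = Availability * Performance * Quality / 10000
A * P = 95.1% * 84.7% / 100 = 80.55%
OEE = 80.55% * 94.6% / 100 = 76.2%

76.2%


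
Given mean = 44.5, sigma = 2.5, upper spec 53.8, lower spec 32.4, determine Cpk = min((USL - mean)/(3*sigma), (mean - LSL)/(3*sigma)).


Cpu = (53.8 - 44.5) / (3 * 2.5) = 1.24
Cpl = (44.5 - 32.4) / (3 * 2.5) = 1.61
Cpk = min(1.24, 1.61) = 1.24

1.24


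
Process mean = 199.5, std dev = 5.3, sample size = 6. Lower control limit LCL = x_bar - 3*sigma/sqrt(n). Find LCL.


LCL = 199.5 - 3 * 5.3 / sqrt(6)

193.01


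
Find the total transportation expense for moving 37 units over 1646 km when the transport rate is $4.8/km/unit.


TC = dist * cost * units = 1646 * 4.8 * 37 = $292329.60

$292329.60


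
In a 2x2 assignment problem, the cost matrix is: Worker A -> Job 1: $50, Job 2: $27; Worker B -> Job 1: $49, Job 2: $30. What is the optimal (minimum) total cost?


Option 1: A->1 + B->2 = $50 + $30 = $80
Option 2: A->2 + B->1 = $27 + $49 = $76
Min cost = min($80, $76) = $76

$76


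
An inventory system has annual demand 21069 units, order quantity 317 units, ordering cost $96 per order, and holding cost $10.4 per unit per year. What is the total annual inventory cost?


TC = 21069/317 * 96 + 317/2 * 10.4

$8028.92


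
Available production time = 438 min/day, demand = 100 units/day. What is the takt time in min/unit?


Formula: Takt Time = Available Production Time / Customer Demand
Takt = 438 min/day / 100 units/day
Takt = 4.38 min/unit

4.38 min/unit


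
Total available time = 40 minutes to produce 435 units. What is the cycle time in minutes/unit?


Formula: CT = Available Time / Number of Units
CT = 40 min / 435 units
CT = 0.09 min/unit

0.09 min/unit


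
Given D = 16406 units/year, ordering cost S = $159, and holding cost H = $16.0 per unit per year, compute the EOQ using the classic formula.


Formula: EOQ = sqrt(2 * D * S / H)
Numerator: 2 * 16406 * 159 = 5217108
2DS/H = 5217108 / 16.0 = 326069.3
EOQ = sqrt(326069.3) = 571.0 units

571.0 units


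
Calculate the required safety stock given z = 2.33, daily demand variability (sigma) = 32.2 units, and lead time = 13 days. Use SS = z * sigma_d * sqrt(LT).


Formula: SS = z * sigma_d * sqrt(LT)
sqrt(LT) = sqrt(13) = 3.6056
SS = 2.33 * 32.2 * 3.6056
SS = 270.5 units

270.5 units


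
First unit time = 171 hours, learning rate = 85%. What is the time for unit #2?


Formula: T_n = T_1 * (learning_rate)^(log2(n)) where learning_rate = rate/100
Doublings = log2(2) = 1
T_n = 171 * 0.85^1
T_n = 171 * 0.85 = 145.4 hours

145.4 hours


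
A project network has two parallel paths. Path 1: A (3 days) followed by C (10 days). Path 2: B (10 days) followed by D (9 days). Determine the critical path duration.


Path 1 = 3 + 10 = 13 days
Path 2 = 10 + 9 = 19 days
Duration = max(13, 19) = 19 days

19 days


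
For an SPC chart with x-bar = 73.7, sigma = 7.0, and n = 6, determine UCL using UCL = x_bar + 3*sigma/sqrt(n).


UCL = 73.7 + 3 * 7.0 / sqrt(6)

82.27


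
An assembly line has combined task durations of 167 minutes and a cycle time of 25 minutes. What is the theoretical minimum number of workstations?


Formula: N_min = ceil(Sum of Task Times / Cycle Time)
N_min = ceil(167 min / 25 min) = ceil(6.68)
N_min = 7 stations

7


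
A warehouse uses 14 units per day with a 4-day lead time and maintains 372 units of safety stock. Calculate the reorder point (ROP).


Formula: ROP = (Daily Demand * Lead Time) + Safety Stock
Demand during lead time = 14 * 4 = 56 units
ROP = 56 + 372 = 428 units

428 units


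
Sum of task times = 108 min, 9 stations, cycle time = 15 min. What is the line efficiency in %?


Formula: Efficiency = Sum of Task Times / (N_stations * CT) * 100
Total station capacity = 9 stations * 15 min = 135 min
Efficiency = 108 / 135 * 100 = 80.0%

80.0%


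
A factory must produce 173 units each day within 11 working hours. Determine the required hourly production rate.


Formula: Production Rate = Daily Demand / Available Hours
Rate = 173 units/day / 11 hours/day
Rate = 15.7 units/hour

15.7 units/hour


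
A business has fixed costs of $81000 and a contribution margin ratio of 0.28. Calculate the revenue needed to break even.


Formula: BER = Fixed Costs / Contribution Margin Ratio
BER = $81000 / 0.28
BER = $289285.71 (to the nearest cent)

$289285.71


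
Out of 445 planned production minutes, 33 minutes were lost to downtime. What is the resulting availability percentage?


Formula: Availability = (Planned Time - Downtime) / Planned Time * 100
Uptime = 445 - 33 = 412 min
Availability = 412 / 445 * 100 = 92.6%

92.6%


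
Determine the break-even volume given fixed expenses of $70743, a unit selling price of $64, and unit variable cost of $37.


Formula: BEQ = Fixed Costs / (Price - Variable Cost)
Contribution margin = $64 - $37 = $27/unit
BEQ = ceil($70743 / $27/unit) = ceil(2620.11) = 2621 units

2621 units


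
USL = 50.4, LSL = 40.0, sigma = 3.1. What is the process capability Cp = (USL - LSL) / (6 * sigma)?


Cp = (50.4 - 40.0) / (6 * 3.1)

0.56


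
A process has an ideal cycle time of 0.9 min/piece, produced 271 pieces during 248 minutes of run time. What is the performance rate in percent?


Formula: Performance = (Ideal CT * Total Count) / Run Time * 100
Ideal output time = 0.9 * 271 = 243.9 min
Performance = 243.9 / 248 * 100 = 98.3%

98.3%


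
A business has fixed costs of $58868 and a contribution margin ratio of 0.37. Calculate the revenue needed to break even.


Formula: BER = Fixed Costs / Contribution Margin Ratio
BER = $58868 / 0.37
BER = $159102.70 (to the nearest cent)

$159102.70


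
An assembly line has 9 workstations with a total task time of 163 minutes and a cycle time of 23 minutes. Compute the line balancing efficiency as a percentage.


Formula: Efficiency = Sum of Task Times / (N_stations * CT) * 100
Total station capacity = 9 stations * 23 min = 207 min
Efficiency = 163 / 207 * 100 = 78.7%

78.7%


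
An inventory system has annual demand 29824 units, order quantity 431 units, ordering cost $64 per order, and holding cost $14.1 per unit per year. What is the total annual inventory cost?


TC = 29824/431 * 64 + 431/2 * 14.1

$7467.17


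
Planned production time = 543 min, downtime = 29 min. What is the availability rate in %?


Formula: Availability = (Planned Time - Downtime) / Planned Time * 100
Uptime = 543 - 29 = 514 min
Availability = 514 / 543 * 100 = 94.7%

94.7%


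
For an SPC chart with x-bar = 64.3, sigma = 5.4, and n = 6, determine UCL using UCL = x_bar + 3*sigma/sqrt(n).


UCL = 64.3 + 3 * 5.4 / sqrt(6)

70.91


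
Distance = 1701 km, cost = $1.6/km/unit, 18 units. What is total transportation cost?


TC = dist * cost * units = 1701 * 1.6 * 18 = $48988.80

$48988.80


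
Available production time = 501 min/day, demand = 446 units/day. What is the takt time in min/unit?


Formula: Takt Time = Available Production Time / Customer Demand
Takt = 501 min/day / 446 units/day
Takt = 1.12 min/unit

1.12 min/unit


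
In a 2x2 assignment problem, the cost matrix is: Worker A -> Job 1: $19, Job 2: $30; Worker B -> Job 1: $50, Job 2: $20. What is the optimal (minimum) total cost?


Option 1: A->1 + B->2 = $19 + $20 = $39
Option 2: A->2 + B->1 = $30 + $50 = $80
Min cost = min($39, $80) = $39

$39


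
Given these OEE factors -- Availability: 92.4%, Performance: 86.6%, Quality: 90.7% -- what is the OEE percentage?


Formula: OEE = Availability * Performance * Quality / 10000
A * P = 92.4% * 86.6% / 100 = 80.02%
OEE = 80.02% * 90.7% / 100 = 72.6%

72.6%


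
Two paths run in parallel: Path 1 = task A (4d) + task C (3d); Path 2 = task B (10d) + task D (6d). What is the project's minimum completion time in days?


Path 1 = 4 + 3 = 7 days
Path 2 = 10 + 6 = 16 days
Duration = max(7, 16) = 16 days

16 days


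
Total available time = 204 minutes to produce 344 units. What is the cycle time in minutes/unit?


Formula: CT = Available Time / Number of Units
CT = 204 min / 344 units
CT = 0.59 min/unit

0.59 min/unit


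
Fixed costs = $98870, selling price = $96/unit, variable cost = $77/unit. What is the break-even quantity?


Formula: BEQ = Fixed Costs / (Price - Variable Cost)
Contribution margin = $96 - $77 = $19/unit
BEQ = ceil($98870 / $19/unit) = ceil(5203.68) = 5204 units

5204 units


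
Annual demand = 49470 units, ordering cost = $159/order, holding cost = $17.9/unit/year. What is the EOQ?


Formula: EOQ = sqrt(2 * D * S / H)
Numerator: 2 * 49470 * 159 = 15731460
2DS/H = 15731460 / 17.9 = 878852.5
EOQ = sqrt(878852.5) = 937.5 units

937.5 units


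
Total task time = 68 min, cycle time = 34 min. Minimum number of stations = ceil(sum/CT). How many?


Formula: N_min = ceil(Sum of Task Times / Cycle Time)
N_min = ceil(68 min / 34 min) = ceil(2.0)
N_min = 2 stations

2


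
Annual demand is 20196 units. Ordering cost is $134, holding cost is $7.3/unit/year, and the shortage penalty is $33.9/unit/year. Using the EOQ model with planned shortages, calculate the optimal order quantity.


Formula: EOQ* = sqrt(2DS/H) * sqrt((H+P)/P)
Base EOQ = sqrt(2*20196*134/7.3) = 861.07 units
Correction = sqrt((7.3+33.9)/33.9) = 1.10242
EOQ* = 861.07 * 1.10242 = 949.3 units

949.3 units


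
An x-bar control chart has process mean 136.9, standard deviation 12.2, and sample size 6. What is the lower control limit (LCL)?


LCL = 136.9 - 3 * 12.2 / sqrt(6)

121.96


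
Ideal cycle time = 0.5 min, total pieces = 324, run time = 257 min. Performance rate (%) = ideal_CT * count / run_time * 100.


Formula: Performance = (Ideal CT * Total Count) / Run Time * 100
Ideal output time = 0.5 * 324 = 162.0 min
Performance = 162.0 / 257 * 100 = 63.0%

63.0%


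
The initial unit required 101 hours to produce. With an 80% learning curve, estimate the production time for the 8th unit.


Formula: T_n = T_1 * (learning_rate)^(log2(n)) where learning_rate = rate/100
Doublings = log2(8) = 3
T_n = 101 * 0.8^3
T_n = 101 * 0.512 = 51.7 hours

51.7 hours


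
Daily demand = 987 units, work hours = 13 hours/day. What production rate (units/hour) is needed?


Formula: Production Rate = Daily Demand / Available Hours
Rate = 987 units/day / 13 hours/day
Rate = 75.9 units/hour

75.9 units/hour


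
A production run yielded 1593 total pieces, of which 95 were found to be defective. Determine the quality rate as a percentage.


Formula: Quality Rate = Good Pieces / Total Pieces * 100
Good pieces = 1593 - 95 = 1498
QR = 1498 / 1593 * 100 = 94.0%

94.0%


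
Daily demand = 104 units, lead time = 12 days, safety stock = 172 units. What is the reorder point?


Formula: ROP = (Daily Demand * Lead Time) + Safety Stock
Demand during lead time = 104 * 12 = 1248 units
ROP = 1248 + 172 = 1420 units

1420 units


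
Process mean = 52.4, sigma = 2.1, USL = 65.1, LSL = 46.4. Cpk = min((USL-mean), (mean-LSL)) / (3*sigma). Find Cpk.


Cpu = (65.1 - 52.4) / (3 * 2.1) = 2.02
Cpl = (52.4 - 46.4) / (3 * 2.1) = 0.95
Cpk = min(2.02, 0.95) = 0.95

0.95


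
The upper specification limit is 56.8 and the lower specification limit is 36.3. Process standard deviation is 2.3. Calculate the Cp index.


Cp = (56.8 - 36.3) / (6 * 2.3)

1.49


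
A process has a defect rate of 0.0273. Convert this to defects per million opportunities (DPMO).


DPMO = defect_rate * 1000000 = 0.0273 * 1000000

27300


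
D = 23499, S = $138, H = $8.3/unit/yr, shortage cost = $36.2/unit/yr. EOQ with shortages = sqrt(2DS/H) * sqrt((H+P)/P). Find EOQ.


Formula: EOQ* = sqrt(2DS/H) * sqrt((H+P)/P)
Base EOQ = sqrt(2*23499*138/8.3) = 883.98 units
Correction = sqrt((8.3+36.2)/36.2) = 1.10873
EOQ* = 883.98 * 1.10873 = 980.1 units

980.1 units


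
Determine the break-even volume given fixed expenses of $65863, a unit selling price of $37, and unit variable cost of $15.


Formula: BEQ = Fixed Costs / (Price - Variable Cost)
Contribution margin = $37 - $15 = $22/unit
BEQ = ceil($65863 / $22/unit) = ceil(2993.77) = 2994 units

2994 units


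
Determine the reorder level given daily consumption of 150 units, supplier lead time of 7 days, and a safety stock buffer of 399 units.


Formula: ROP = (Daily Demand * Lead Time) + Safety Stock
Demand during lead time = 150 * 7 = 1050 units
ROP = 1050 + 399 = 1449 units

1449 units


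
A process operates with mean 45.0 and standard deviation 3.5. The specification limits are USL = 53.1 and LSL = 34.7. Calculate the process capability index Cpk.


Cpu = (53.1 - 45.0) / (3 * 3.5) = 0.77
Cpl = (45.0 - 34.7) / (3 * 3.5) = 0.98
Cpk = min(0.77, 0.98) = 0.77

0.77


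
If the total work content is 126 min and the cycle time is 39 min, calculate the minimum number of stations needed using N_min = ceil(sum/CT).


Formula: N_min = ceil(Sum of Task Times / Cycle Time)
N_min = ceil(126 min / 39 min) = ceil(3.2308)
N_min = 4 stations

4


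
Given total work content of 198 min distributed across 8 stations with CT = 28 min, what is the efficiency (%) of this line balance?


Formula: Efficiency = Sum of Task Times / (N_stations * CT) * 100
Total station capacity = 8 stations * 28 min = 224 min
Efficiency = 198 / 224 * 100 = 88.4%

88.4%


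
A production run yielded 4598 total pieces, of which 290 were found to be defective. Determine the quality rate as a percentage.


Formula: Quality Rate = Good Pieces / Total Pieces * 100
Good pieces = 4598 - 290 = 4308
QR = 4308 / 4598 * 100 = 93.7%

93.7%


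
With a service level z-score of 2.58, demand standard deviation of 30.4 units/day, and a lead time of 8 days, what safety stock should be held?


Formula: SS = z * sigma_d * sqrt(LT)
sqrt(LT) = sqrt(8) = 2.8284
SS = 2.58 * 30.4 * 2.8284
SS = 221.8 units

221.8 units


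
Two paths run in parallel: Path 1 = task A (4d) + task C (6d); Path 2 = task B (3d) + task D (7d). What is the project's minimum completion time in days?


Path 1 = 4 + 6 = 10 days
Path 2 = 3 + 7 = 10 days
Duration = max(10, 10) = 10 days

10 days


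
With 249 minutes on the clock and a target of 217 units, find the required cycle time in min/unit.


Formula: CT = Available Time / Number of Units
CT = 249 min / 217 units
CT = 1.15 min/unit

1.15 min/unit


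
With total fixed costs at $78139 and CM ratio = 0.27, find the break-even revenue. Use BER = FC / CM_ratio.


Formula: BER = Fixed Costs / Contribution Margin Ratio
BER = $78139 / 0.27
BER = $289403.70 (to the nearest cent)

$289403.70


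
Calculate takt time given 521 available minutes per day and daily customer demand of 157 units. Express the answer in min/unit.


Formula: Takt Time = Available Production Time / Customer Demand
Takt = 521 min/day / 157 units/day
Takt = 3.32 min/unit

3.32 min/unit


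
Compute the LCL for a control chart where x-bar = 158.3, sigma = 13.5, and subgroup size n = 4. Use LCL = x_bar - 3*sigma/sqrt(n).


LCL = 158.3 - 3 * 13.5 / sqrt(4)

138.05


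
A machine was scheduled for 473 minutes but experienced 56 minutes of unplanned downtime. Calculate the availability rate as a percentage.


Formula: Availability = (Planned Time - Downtime) / Planned Time * 100
Uptime = 473 - 56 = 417 min
Availability = 417 / 473 * 100 = 88.2%

88.2%


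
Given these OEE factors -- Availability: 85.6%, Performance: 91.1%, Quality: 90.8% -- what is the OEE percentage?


Formula: OEE = Availability * Performance * Quality / 10000
A * P = 85.6% * 91.1% / 100 = 77.98%
OEE = 77.98% * 90.8% / 100 = 70.8%

70.8%


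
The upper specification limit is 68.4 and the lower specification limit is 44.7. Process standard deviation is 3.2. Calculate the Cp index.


Cp = (68.4 - 44.7) / (6 * 3.2)

1.23


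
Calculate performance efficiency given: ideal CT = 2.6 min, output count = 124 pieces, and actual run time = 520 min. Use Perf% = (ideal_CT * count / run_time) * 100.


Formula: Performance = (Ideal CT * Total Count) / Run Time * 100
Ideal output time = 2.6 * 124 = 322.4 min
Performance = 322.4 / 520 * 100 = 62.0%

62.0%


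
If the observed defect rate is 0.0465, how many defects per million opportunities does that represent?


DPMO = defect_rate * 1000000 = 0.0465 * 1000000

46500


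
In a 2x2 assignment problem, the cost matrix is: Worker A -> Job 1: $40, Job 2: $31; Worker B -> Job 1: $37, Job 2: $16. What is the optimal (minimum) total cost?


Option 1: A->1 + B->2 = $40 + $16 = $56
Option 2: A->2 + B->1 = $31 + $37 = $68
Min cost = min($56, $68) = $56

$56


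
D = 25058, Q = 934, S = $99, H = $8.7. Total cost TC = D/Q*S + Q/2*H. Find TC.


TC = 25058/934 * 99 + 934/2 * 8.7

$6718.94


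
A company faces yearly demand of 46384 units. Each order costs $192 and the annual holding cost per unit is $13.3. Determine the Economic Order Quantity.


Formula: EOQ = sqrt(2 * D * S / H)
Numerator: 2 * 46384 * 192 = 17811456
2DS/H = 17811456 / 13.3 = 1339207.2
EOQ = sqrt(1339207.2) = 1157.2 units

1157.2 units


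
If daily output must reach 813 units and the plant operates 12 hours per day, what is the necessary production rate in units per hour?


Formula: Production Rate = Daily Demand / Available Hours
Rate = 813 units/day / 12 hours/day
Rate = 67.8 units/hour

67.8 units/hour


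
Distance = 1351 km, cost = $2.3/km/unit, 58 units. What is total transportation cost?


TC = dist * cost * units = 1351 * 2.3 * 58 = $180223.40

$180223.40


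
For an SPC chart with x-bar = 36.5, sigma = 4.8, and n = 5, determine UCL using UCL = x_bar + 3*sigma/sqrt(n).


UCL = 36.5 + 3 * 4.8 / sqrt(5)

42.94


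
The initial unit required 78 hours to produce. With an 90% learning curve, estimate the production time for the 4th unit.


Formula: T_n = T_1 * (learning_rate)^(log2(n)) where learning_rate = rate/100
Doublings = log2(4) = 2
T_n = 78 * 0.9^2
T_n = 78 * 0.81 = 63.2 hours

63.2 hours


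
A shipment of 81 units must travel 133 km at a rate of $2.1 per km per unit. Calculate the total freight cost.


TC = dist * cost * units = 133 * 2.1 * 81 = $22623.30

$22623.30


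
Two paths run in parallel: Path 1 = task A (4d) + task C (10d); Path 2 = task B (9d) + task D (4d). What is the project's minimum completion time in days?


Path 1 = 4 + 10 = 14 days
Path 2 = 9 + 4 = 13 days
Duration = max(14, 13) = 14 days

14 days


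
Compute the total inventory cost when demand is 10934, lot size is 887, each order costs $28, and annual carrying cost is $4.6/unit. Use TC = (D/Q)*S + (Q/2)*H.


TC = 10934/887 * 28 + 887/2 * 4.6

$2385.25


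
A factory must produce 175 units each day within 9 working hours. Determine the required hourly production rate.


Formula: Production Rate = Daily Demand / Available Hours
Rate = 175 units/day / 9 hours/day
Rate = 19.4 units/hour

19.4 units/hour


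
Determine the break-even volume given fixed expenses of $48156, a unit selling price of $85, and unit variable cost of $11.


Formula: BEQ = Fixed Costs / (Price - Variable Cost)
Contribution margin = $85 - $11 = $74/unit
BEQ = ceil($48156 / $74/unit) = ceil(650.76) = 651 units

651 units


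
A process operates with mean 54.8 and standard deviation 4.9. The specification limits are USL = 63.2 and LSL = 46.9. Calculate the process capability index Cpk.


Cpu = (63.2 - 54.8) / (3 * 4.9) = 0.57
Cpl = (54.8 - 46.9) / (3 * 4.9) = 0.54
Cpk = min(0.57, 0.54) = 0.54

0.54


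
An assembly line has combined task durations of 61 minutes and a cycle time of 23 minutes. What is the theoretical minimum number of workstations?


Formula: N_min = ceil(Sum of Task Times / Cycle Time)
N_min = ceil(61 min / 23 min) = ceil(2.6522)
N_min = 3 stations

3


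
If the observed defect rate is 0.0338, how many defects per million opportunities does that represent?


DPMO = defect_rate * 1000000 = 0.0338 * 1000000

33800


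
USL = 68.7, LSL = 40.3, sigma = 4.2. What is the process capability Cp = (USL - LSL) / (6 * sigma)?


Cp = (68.7 - 40.3) / (6 * 4.2)

1.13


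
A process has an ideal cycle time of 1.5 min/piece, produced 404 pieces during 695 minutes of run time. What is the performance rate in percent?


Formula: Performance = (Ideal CT * Total Count) / Run Time * 100
Ideal output time = 1.5 * 404 = 606.0 min
Performance = 606.0 / 695 * 100 = 87.2%

87.2%


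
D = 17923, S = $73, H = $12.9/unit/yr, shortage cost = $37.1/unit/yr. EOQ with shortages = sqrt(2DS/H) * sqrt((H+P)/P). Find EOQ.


Formula: EOQ* = sqrt(2DS/H) * sqrt((H+P)/P)
Base EOQ = sqrt(2*17923*73/12.9) = 450.39 units
Correction = sqrt((12.9+37.1)/37.1) = 1.16091
EOQ* = 450.39 * 1.16091 = 522.9 units

522.9 units


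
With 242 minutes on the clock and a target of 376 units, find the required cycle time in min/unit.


Formula: CT = Available Time / Number of Units
CT = 242 min / 376 units
CT = 0.64 min/unit

0.64 min/unit


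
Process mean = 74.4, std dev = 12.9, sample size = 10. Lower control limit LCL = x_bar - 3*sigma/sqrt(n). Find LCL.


LCL = 74.4 - 3 * 12.9 / sqrt(10)

62.16


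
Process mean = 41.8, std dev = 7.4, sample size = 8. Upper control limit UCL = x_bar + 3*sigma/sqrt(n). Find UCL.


UCL = 41.8 + 3 * 7.4 / sqrt(8)

49.65


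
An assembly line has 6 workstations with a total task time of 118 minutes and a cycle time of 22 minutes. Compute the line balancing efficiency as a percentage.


Formula: Efficiency = Sum of Task Times / (N_stations * CT) * 100
Total station capacity = 6 stations * 22 min = 132 min
Efficiency = 118 / 132 * 100 = 89.4%

89.4%


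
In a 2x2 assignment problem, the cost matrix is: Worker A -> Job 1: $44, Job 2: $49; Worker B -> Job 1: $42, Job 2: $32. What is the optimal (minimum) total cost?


Option 1: A->1 + B->2 = $44 + $32 = $76
Option 2: A->2 + B->1 = $49 + $42 = $91
Min cost = min($76, $91) = $76

$76


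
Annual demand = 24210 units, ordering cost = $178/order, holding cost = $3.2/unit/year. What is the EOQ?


Formula: EOQ = sqrt(2 * D * S / H)
Numerator: 2 * 24210 * 178 = 8618760
2DS/H = 8618760 / 3.2 = 2693362.5
EOQ = sqrt(2693362.5) = 1641.1 units

1641.1 units


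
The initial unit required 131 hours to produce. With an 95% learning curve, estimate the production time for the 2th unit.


Formula: T_n = T_1 * (learning_rate)^(log2(n)) where learning_rate = rate/100
Doublings = log2(2) = 1
T_n = 131 * 0.95^1
T_n = 131 * 0.95 = 124.5 hours

124.5 hours


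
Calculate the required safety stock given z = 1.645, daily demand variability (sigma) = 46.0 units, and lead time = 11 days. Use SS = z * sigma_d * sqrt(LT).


Formula: SS = z * sigma_d * sqrt(LT)
sqrt(LT) = sqrt(11) = 3.3166
SS = 1.645 * 46.0 * 3.3166
SS = 251.0 units

251.0 units


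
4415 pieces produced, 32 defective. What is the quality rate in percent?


Formula: Quality Rate = Good Pieces / Total Pieces * 100
Good pieces = 4415 - 32 = 4383
QR = 4383 / 4415 * 100 = 99.3%

99.3%


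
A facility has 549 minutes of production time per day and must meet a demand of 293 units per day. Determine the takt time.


Formula: Takt Time = Available Production Time / Customer Demand
Takt = 549 min/day / 293 units/day
Takt = 1.87 min/unit

1.87 min/unit


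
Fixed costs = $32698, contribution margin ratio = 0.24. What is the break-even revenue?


Formula: BER = Fixed Costs / Contribution Margin Ratio
BER = $32698 / 0.24
BER = $136241.67 (to the nearest cent)

$136241.67


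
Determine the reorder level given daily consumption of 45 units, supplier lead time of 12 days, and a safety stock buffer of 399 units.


Formula: ROP = (Daily Demand * Lead Time) + Safety Stock
Demand during lead time = 45 * 12 = 540 units
ROP = 540 + 399 = 939 units

939 units


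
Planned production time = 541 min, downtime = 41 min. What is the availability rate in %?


Formula: Availability = (Planned Time - Downtime) / Planned Time * 100
Uptime = 541 - 41 = 500 min
Availability = 500 / 541 * 100 = 92.4%

92.4%


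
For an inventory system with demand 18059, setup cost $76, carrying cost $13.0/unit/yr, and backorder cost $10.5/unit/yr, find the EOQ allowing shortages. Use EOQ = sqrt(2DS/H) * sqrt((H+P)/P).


Formula: EOQ* = sqrt(2DS/H) * sqrt((H+P)/P)
Base EOQ = sqrt(2*18059*76/13.0) = 459.51 units
Correction = sqrt((13.0+10.5)/10.5) = 1.49603
EOQ* = 459.51 * 1.49603 = 687.4 units

687.4 units


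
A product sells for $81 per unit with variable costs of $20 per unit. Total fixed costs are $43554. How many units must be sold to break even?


Formula: BEQ = Fixed Costs / (Price - Variable Cost)
Contribution margin = $81 - $20 = $61/unit
BEQ = ceil($43554 / $61/unit) = ceil(714.0) = 714 units

714 units


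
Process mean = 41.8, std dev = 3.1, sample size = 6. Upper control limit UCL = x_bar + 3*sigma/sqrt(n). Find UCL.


UCL = 41.8 + 3 * 3.1 / sqrt(6)

45.6


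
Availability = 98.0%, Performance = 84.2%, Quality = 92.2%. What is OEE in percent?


Formula: OEE = Availability * Performance * Quality / 10000
A * P = 98.0% * 84.2% / 100 = 82.52%
OEE = 82.52% * 92.2% / 100 = 76.1%

76.1%


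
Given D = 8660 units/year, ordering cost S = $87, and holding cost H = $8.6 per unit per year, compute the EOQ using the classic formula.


Formula: EOQ = sqrt(2 * D * S / H)
Numerator: 2 * 8660 * 87 = 1506840
2DS/H = 1506840 / 8.6 = 175214.0
EOQ = sqrt(175214.0) = 418.6 units

418.6 units


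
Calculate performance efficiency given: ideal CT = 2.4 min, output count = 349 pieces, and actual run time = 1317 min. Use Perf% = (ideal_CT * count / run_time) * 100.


Formula: Performance = (Ideal CT * Total Count) / Run Time * 100
Ideal output time = 2.4 * 349 = 837.6 min
Performance = 837.6 / 1317 * 100 = 63.6%

63.6%


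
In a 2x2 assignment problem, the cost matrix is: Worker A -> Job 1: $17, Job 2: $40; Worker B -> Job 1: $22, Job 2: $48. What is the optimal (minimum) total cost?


Option 1: A->1 + B->2 = $17 + $48 = $65
Option 2: A->2 + B->1 = $40 + $22 = $62
Min cost = min($65, $62) = $62

$62


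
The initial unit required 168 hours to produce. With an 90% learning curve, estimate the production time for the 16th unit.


Formula: T_n = T_1 * (learning_rate)^(log2(n)) where learning_rate = rate/100
Doublings = log2(16) = 4
T_n = 168 * 0.9^4
T_n = 168 * 0.6561 = 110.2 hours

110.2 hours


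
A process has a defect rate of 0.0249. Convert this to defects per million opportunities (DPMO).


DPMO = defect_rate * 1000000 = 0.0249 * 1000000

24900


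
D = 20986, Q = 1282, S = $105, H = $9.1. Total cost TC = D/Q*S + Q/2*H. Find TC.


TC = 20986/1282 * 105 + 1282/2 * 9.1

$7551.92


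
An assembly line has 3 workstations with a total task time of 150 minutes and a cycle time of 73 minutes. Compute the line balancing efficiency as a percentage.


Formula: Efficiency = Sum of Task Times / (N_stations * CT) * 100
Total station capacity = 3 stations * 73 min = 219 min
Efficiency = 150 / 219 * 100 = 68.5%

68.5%


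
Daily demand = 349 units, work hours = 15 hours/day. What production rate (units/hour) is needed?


Formula: Production Rate = Daily Demand / Available Hours
Rate = 349 units/day / 15 hours/day
Rate = 23.3 units/hour

23.3 units/hour


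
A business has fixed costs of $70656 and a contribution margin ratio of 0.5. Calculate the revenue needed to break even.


Formula: BER = Fixed Costs / Contribution Margin Ratio
BER = $70656 / 0.5
BER = $141312.00 (to the nearest cent)

$141312.00


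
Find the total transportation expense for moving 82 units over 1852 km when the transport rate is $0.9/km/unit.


TC = dist * cost * units = 1852 * 0.9 * 82 = $136677.60

$136677.60


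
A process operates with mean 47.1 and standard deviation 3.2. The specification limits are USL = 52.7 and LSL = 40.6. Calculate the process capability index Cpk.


Cpu = (52.7 - 47.1) / (3 * 3.2) = 0.58
Cpl = (47.1 - 40.6) / (3 * 3.2) = 0.68
Cpk = min(0.58, 0.68) = 0.58

0.58


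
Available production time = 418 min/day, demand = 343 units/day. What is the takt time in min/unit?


Formula: Takt Time = Available Production Time / Customer Demand
Takt = 418 min/day / 343 units/day
Takt = 1.22 min/unit

1.22 min/unit


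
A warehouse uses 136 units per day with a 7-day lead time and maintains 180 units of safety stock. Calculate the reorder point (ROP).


Formula: ROP = (Daily Demand * Lead Time) + Safety Stock
Demand during lead time = 136 * 7 = 952 units
ROP = 952 + 180 = 1132 units

1132 units


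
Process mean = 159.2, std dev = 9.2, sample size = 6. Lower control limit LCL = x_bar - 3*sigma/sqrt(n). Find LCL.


LCL = 159.2 - 3 * 9.2 / sqrt(6)

147.93


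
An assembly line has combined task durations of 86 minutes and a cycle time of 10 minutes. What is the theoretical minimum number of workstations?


Formula: N_min = ceil(Sum of Task Times / Cycle Time)
N_min = ceil(86 min / 10 min) = ceil(8.6)
N_min = 9 stations

9


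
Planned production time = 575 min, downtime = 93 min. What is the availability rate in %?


Formula: Availability = (Planned Time - Downtime) / Planned Time * 100
Uptime = 575 - 93 = 482 min
Availability = 482 / 575 * 100 = 83.8%

83.8%


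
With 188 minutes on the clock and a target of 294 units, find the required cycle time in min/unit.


Formula: CT = Available Time / Number of Units
CT = 188 min / 294 units
CT = 0.64 min/unit

0.64 min/unit
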